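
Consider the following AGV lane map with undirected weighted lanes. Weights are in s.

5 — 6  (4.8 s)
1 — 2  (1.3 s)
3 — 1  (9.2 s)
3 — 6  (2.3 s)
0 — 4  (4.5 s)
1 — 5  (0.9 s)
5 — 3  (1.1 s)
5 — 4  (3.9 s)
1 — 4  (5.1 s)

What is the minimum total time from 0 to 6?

Shortest distances from 0:
0: 0
4: 4.5  (via 0)
5: 8.4  (via 4)
1: 9.3  (via 5)
3: 9.5  (via 5)
2: 10.6  (via 1)
6: 11.8  (via 3)
Shortest route: 0–4–5–3–6 = 11.8 s.

11.8 s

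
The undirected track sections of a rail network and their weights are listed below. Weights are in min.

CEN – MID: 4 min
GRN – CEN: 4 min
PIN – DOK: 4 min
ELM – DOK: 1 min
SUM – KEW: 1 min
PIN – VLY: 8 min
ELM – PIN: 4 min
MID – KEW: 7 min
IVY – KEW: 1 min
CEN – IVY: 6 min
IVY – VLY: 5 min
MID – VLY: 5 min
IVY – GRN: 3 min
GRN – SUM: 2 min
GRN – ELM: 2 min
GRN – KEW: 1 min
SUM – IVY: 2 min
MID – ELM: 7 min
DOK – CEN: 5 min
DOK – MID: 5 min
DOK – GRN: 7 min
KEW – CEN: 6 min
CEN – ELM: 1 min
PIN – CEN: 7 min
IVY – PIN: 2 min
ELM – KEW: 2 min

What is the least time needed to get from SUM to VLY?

Shortest distances from SUM:
SUM: 0
KEW: 1  (via SUM)
IVY: 2  (via SUM)
GRN: 2  (via SUM)
ELM: 3  (via KEW)
DOK: 4  (via ELM)
PIN: 4  (via IVY)
CEN: 4  (via ELM)
VLY: 7  (via IVY)
Shortest route: SUM → IVY → VLY = 7 min.

7 min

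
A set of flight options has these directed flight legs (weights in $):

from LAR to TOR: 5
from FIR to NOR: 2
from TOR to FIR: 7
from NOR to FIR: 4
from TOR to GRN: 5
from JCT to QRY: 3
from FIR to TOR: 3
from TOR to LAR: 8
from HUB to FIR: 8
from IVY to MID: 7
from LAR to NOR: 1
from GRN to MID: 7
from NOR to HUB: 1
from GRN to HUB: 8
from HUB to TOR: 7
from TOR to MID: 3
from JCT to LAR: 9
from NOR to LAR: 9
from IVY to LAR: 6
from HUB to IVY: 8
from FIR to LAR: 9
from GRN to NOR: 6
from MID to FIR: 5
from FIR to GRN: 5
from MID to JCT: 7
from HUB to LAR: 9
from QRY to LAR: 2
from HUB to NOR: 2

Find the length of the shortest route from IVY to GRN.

$16

Settle nodes by increasing distance from IVY:
IVY: 0
LAR: 6  (via IVY)
MID: 7  (via IVY)
NOR: 7  (via LAR)
HUB: 8  (via NOR)
TOR: 11  (via LAR)
FIR: 11  (via NOR)
JCT: 14  (via MID)
GRN: 16  (via TOR)
Shortest route: IVY–LAR–TOR–GRN = $16.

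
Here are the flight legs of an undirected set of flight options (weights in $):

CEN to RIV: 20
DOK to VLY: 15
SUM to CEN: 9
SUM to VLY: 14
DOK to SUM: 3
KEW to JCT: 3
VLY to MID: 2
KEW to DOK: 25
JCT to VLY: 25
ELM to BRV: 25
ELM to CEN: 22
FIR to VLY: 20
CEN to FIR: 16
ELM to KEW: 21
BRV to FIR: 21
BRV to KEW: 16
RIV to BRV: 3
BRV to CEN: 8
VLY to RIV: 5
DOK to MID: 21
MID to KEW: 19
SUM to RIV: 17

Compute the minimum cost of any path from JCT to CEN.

$27

Running Dijkstra from JCT:
JCT: 0
KEW: 3  (via JCT)
BRV: 19  (via KEW)
MID: 22  (via KEW)
RIV: 22  (via BRV)
VLY: 24  (via MID)
ELM: 24  (via KEW)
CEN: 27  (via BRV)
Shortest route: JCT–KEW–BRV–CEN = $27.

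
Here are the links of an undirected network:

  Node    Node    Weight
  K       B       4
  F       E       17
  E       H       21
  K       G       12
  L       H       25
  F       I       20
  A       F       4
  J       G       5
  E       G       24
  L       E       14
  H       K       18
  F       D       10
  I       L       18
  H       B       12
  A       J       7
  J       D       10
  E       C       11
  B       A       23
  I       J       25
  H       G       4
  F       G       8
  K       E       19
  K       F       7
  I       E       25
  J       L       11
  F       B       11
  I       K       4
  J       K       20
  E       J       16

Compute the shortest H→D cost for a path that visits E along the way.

Shortest H→E: H–E = 21
Best E to D: E–J–D costing 26
Total via E: 21 + 26 = 47.

47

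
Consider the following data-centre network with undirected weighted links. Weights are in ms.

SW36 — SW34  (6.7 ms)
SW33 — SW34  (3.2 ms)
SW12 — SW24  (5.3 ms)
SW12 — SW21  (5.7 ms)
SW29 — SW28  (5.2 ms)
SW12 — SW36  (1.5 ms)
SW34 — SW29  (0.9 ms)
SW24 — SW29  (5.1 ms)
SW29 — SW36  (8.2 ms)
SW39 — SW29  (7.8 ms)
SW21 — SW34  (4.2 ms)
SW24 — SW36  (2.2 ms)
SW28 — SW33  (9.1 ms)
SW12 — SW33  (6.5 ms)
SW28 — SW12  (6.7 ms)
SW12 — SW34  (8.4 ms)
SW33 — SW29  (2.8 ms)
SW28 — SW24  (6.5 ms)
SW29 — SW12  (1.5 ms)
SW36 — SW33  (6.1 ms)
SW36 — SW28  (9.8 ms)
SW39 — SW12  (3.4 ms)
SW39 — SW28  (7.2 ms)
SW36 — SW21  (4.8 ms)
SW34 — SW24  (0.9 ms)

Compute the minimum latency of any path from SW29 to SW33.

2.8 ms

Candidate routes:
SW29 → SW33: 2.8 = 2.8
SW29 → SW34 → SW33: 0.9+3.2 = 4.1
Cheapest is SW29 → SW33 at 2.8 ms.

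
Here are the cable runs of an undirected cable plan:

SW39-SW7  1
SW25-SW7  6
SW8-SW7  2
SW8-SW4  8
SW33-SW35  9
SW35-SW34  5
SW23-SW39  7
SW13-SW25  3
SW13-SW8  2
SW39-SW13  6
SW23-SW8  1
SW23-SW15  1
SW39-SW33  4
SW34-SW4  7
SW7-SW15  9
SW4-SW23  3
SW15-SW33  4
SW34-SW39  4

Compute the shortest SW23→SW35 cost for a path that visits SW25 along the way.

Best SW23 to SW25: SW23–SW8–SW13–SW25 costing 6
Shortest SW25→SW35: SW25–SW7–SW39–SW34–SW35 = 16
Total via SW25: 6 + 16 = 22.

22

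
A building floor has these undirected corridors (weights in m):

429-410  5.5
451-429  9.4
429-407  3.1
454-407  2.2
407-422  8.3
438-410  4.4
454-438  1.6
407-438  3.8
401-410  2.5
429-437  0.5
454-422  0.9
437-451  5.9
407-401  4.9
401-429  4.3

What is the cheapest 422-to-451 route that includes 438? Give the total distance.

15.8 m

Shortest 422→438: 422 → 454 → 438 = 2.5
Best 438 to 451: 438 → 407 → 429 → 437 → 451 costing 13.3
Total via 438: 2.5 + 13.3 = 15.8 m.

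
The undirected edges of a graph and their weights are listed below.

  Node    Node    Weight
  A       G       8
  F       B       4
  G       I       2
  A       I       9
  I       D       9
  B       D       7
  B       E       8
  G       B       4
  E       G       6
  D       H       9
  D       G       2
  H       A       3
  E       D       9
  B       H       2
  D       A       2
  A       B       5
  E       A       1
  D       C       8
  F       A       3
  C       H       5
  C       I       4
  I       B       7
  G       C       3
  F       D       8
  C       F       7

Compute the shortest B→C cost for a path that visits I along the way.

Shortest B→I: B → G → I = 6
Shortest I→C: I → C = 4
Total via I: 6 + 4 = 10.

10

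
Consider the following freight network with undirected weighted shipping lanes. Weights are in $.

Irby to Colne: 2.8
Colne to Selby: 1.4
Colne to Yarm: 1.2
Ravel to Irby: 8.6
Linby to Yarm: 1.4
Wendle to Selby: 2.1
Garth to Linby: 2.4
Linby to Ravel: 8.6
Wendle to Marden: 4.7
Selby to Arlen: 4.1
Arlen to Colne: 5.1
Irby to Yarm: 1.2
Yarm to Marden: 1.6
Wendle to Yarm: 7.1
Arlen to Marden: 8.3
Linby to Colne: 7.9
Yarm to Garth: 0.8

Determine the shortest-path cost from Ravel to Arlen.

Enumerating some paths:
Ravel - Linby - Yarm - Colne - Arlen: 8.6+1.4+1.2+5.1 = 16.3
Ravel - Irby - Yarm - Colne - Arlen: 8.6+1.2+1.2+5.1 = 16.1
Cheapest is Ravel - Irby - Yarm - Colne - Arlen at $16.1.

$16.1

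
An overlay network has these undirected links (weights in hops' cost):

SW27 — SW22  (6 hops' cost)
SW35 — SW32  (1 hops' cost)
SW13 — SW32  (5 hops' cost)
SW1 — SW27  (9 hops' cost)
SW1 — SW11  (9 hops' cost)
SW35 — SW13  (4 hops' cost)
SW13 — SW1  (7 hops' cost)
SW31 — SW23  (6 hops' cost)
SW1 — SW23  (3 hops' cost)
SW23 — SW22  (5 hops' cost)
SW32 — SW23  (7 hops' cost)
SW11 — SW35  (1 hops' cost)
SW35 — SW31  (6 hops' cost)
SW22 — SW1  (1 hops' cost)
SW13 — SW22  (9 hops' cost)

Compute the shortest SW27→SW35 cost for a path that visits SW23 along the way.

Shortest SW27→SW23: SW27–SW22–SW1–SW23 = 10
Best SW23 to SW35: SW23–SW32–SW35 costing 8
Total via SW23: 10 + 8 = 18 hops' cost.

18 hops' cost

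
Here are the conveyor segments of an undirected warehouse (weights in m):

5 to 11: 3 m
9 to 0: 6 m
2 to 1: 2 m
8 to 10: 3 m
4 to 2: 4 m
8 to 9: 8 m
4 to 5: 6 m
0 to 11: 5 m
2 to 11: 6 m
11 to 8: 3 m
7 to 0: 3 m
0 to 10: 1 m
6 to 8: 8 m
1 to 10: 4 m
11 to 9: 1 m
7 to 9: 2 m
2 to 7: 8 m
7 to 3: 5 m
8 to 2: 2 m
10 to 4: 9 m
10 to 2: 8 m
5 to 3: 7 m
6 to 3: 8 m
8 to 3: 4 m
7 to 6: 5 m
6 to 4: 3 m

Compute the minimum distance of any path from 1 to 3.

8 m

Shortest distances from 1:
1: 0
2: 2  (via 1)
8: 4  (via 2)
10: 4  (via 1)
0: 5  (via 10)
4: 6  (via 2)
11: 7  (via 8)
3: 8  (via 8)
Shortest route: 1–2–8–3 = 8 m.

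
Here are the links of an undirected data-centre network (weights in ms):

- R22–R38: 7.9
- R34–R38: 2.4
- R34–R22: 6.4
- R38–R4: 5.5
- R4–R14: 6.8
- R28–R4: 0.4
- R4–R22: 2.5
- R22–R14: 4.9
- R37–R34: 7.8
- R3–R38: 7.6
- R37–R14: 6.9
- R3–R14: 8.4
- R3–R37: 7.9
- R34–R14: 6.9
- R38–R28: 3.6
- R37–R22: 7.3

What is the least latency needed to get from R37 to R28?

Settle nodes by increasing distance from R37:
R37: 0
R14: 6.9  (via R37)
R22: 7.3  (via R37)
R34: 7.8  (via R37)
R3: 7.9  (via R37)
R4: 9.8  (via R22)
R38: 10.2  (via R34)
R28: 10.2  (via R4)
Shortest route: R37 → R22 → R4 → R28 = 10.2 ms.

10.2 ms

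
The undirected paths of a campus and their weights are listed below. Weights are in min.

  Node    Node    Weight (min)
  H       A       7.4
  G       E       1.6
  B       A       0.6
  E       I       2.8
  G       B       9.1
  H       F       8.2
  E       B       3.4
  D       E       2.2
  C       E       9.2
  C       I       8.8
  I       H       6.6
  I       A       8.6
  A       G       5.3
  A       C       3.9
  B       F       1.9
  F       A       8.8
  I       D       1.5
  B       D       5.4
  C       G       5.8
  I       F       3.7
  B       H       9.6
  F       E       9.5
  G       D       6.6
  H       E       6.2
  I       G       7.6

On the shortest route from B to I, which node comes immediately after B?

F

Compare a few routes:
B - F - I: 1.9+3.7 = 5.6
B - E - I: 3.4+2.8 = 6.2
B - D - I: 5.4+1.5 = 6.9
Cheapest is B - F - I at 5.6 min.
So from B the first move is to F.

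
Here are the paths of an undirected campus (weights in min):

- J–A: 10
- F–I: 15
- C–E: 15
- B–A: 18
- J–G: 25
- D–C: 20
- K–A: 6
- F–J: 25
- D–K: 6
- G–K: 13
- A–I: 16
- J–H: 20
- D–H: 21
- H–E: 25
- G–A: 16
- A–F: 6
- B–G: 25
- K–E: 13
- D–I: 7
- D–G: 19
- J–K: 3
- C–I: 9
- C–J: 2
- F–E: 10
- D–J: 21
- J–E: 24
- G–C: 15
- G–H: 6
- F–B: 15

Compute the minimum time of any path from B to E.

Enumerating some paths:
B–F–E: 15+10 = 25
B–A–K–E: 18+6+13 = 37
B–A–F–E: 18+6+10 = 34
The minimum is 25 min via B–F–E.

25 min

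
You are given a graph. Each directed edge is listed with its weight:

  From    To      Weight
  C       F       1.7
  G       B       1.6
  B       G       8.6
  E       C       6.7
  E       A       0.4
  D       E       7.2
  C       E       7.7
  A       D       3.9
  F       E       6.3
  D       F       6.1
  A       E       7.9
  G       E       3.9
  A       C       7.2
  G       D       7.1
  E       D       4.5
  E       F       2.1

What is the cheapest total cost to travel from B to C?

19.2

Candidate routes:
B - G - E - C: 8.6+3.9+6.7 = 19.2
B - G - E - A - C: 8.6+3.9+0.4+7.2 = 20.1
Cheapest is B - G - E - C at 19.2.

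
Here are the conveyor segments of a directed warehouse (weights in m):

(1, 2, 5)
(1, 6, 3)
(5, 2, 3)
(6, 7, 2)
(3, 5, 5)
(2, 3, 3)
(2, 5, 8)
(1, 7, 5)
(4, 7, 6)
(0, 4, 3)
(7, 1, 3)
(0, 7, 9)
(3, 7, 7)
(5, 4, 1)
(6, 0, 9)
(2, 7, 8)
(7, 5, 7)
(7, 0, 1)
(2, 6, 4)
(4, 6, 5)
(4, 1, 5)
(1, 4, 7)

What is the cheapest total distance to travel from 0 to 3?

Shortest distances from 0:
0: 0
4: 3  (via 0)
1: 8  (via 4)
6: 8  (via 4)
7: 9  (via 0)
2: 13  (via 1)
3: 16  (via 2)
Shortest route: 0–4–1–2–3 = 16 m.

16 m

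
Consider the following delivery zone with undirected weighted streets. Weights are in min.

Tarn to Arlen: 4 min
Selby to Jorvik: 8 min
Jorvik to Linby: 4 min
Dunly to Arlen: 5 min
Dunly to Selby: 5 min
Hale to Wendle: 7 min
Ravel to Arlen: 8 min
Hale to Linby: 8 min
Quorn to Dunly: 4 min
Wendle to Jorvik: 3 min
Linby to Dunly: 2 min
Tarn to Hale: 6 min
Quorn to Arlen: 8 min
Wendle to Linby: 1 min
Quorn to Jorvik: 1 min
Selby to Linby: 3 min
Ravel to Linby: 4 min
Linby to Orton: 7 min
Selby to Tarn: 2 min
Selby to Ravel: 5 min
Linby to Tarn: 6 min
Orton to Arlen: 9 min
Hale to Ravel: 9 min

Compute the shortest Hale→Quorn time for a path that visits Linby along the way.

13 min

Shortest Hale→Linby: Hale–Linby = 8
Best Linby to Quorn: Linby–Jorvik–Quorn costing 5
Total via Linby: 8 + 5 = 13 min.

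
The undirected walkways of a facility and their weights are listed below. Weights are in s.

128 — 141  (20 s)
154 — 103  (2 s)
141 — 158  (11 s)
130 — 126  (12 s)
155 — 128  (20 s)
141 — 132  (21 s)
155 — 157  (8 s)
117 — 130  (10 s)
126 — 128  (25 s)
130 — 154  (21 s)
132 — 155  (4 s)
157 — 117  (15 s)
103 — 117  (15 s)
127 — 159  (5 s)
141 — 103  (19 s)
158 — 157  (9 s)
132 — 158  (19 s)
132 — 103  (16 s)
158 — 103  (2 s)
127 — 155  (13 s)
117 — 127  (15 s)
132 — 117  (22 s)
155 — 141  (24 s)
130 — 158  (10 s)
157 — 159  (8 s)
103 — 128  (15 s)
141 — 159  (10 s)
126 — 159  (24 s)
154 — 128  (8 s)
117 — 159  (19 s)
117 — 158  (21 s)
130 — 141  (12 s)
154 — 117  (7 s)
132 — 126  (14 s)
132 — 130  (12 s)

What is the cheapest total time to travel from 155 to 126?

Settle nodes by increasing distance from 155:
155: 0
132: 4  (via 155)
157: 8  (via 155)
127: 13  (via 155)
130: 16  (via 132)
159: 16  (via 157)
158: 17  (via 157)
126: 18  (via 132)
Shortest route: 155 → 132 → 126 = 18 s.

18 s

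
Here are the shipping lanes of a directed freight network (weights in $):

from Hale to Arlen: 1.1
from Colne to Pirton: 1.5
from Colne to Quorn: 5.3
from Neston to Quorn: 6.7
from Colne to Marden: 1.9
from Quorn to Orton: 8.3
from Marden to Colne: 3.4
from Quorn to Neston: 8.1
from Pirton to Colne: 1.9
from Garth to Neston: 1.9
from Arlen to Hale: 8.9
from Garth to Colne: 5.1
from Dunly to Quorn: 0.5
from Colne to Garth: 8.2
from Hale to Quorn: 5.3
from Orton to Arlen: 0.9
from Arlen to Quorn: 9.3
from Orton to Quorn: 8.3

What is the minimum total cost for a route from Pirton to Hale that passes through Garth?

$36.8

Best Pirton to Garth: Pirton → Colne → Garth costing 10.1
Best Garth to Hale: Garth → Neston → Quorn → Orton → Arlen → Hale costing 26.7
Total via Garth: 10.1 + 26.7 = $36.8.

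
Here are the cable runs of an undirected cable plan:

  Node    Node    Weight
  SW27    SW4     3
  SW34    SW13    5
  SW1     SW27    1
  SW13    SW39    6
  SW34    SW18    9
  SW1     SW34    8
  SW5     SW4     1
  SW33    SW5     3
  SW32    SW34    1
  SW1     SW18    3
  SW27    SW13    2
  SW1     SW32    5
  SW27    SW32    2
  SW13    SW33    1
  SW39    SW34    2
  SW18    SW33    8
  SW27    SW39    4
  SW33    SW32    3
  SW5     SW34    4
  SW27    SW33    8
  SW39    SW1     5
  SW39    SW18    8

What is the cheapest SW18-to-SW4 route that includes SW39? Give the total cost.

Best SW18 to SW39: SW18 → SW39 costing 8
Shortest SW39→SW4: SW39 → SW27 → SW4 = 7
Total via SW39: 8 + 7 = 15.

15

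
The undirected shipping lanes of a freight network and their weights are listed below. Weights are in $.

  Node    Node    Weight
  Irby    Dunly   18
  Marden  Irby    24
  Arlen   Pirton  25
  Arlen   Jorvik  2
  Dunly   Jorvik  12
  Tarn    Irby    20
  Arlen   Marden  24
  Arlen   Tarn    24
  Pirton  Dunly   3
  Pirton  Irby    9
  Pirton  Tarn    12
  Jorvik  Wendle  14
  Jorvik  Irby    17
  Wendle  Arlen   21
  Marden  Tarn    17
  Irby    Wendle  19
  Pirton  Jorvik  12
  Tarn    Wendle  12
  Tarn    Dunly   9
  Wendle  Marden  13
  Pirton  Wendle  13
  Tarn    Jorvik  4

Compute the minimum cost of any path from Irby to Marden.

Enumerating some paths:
Irby - Marden: 24 = 24
Irby - Tarn - Marden: 20+17 = 37
Irby - Pirton - Wendle - Marden: 9+13+13 = 35
Irby - Wendle - Marden: 19+13 = 32
The minimum is $24 via Irby - Marden.

$24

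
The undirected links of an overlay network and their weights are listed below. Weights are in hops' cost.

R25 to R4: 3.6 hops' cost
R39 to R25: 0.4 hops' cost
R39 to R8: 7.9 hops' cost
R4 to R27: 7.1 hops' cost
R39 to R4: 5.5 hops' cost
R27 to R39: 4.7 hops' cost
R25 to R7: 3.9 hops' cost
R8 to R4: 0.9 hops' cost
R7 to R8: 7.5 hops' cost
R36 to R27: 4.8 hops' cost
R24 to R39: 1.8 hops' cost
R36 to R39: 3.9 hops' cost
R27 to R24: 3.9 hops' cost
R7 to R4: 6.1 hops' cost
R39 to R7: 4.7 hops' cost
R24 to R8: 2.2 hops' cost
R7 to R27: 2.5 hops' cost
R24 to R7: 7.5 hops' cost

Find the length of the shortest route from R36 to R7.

Enumerating some paths:
R36 → R27 → R7: 4.8+2.5 = 7.3
R36 → R39 → R25 → R7: 3.9+0.4+3.9 = 8.2
The minimum is 7.3 hops' cost via R36 → R27 → R7.

7.3 hops' cost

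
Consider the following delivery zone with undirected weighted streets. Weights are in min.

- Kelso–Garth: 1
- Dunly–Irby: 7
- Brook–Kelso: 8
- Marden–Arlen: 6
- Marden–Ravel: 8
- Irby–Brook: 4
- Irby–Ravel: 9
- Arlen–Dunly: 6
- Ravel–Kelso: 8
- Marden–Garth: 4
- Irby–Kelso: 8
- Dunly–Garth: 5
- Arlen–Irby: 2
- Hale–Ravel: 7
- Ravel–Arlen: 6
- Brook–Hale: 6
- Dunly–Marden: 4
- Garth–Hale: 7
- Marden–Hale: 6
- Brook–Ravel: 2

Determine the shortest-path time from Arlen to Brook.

6 min

Shortest distances from Arlen:
Arlen: 0
Irby: 2  (via Arlen)
Dunly: 6  (via Arlen)
Marden: 6  (via Arlen)
Ravel: 6  (via Arlen)
Brook: 6  (via Irby)
Shortest route: Arlen → Irby → Brook = 6 min.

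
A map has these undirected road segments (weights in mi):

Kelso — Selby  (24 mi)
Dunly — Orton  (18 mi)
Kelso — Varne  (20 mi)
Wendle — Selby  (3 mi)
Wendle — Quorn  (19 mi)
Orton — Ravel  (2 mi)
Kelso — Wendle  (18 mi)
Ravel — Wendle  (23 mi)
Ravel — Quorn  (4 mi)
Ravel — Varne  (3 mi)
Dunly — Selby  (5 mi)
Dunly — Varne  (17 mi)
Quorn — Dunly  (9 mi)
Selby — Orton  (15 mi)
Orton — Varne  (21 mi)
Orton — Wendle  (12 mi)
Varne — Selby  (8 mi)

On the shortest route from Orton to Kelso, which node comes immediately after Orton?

Ravel

Candidate routes:
Orton - Wendle - Kelso: 12+18 = 30
Orton - Ravel - Varne - Kelso: 2+3+20 = 25
Orton - Selby - Wendle - Kelso: 15+3+18 = 36
Orton - Ravel - Varne - Selby - Wendle - Kelso: 2+3+8+3+18 = 34
Cheapest is Orton - Ravel - Varne - Kelso at 25 mi.
So from Orton the first move is to Ravel.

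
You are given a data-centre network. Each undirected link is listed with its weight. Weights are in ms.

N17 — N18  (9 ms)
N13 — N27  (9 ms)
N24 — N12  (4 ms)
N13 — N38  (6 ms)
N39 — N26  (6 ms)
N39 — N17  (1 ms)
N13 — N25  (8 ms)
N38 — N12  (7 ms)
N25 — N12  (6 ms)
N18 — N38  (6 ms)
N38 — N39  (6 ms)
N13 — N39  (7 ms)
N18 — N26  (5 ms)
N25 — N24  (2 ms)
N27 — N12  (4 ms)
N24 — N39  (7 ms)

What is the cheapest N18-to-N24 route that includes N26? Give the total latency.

18 ms

Best N18 to N26: N18–N26 costing 5
Best N26 to N24: N26–N39–N24 costing 13
Total via N26: 5 + 13 = 18 ms.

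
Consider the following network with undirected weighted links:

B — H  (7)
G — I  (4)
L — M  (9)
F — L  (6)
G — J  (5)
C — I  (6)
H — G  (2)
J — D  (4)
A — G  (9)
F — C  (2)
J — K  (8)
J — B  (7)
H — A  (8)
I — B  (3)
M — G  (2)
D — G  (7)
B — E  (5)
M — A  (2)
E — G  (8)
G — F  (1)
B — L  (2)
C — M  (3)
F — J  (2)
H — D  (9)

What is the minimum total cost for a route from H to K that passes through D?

21

Shortest H→D: H–D = 9
Best D to K: D–J–K costing 12
Total via D: 9 + 12 = 21.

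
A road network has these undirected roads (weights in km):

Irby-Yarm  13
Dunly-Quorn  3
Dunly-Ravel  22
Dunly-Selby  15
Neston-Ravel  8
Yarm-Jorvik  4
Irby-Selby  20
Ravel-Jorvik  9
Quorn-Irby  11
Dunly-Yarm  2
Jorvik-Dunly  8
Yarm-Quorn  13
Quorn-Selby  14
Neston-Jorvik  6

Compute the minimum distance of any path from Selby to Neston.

Enumerating some paths:
Selby - Dunly - Yarm - Jorvik - Neston: 15+2+4+6 = 27
Selby - Dunly - Jorvik - Neston: 15+8+6 = 29
Cheapest is Selby - Dunly - Yarm - Jorvik - Neston at 27 km.

27 km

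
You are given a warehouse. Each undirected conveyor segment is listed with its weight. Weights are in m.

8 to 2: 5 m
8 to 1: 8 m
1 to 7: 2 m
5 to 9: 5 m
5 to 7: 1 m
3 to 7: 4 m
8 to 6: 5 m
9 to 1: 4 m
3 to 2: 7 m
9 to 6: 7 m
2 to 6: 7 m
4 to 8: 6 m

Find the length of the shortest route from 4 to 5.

17 m

Shortest distances from 4:
4: 0
8: 6  (via 4)
2: 11  (via 8)
6: 11  (via 8)
1: 14  (via 8)
7: 16  (via 1)
5: 17  (via 7)
Shortest route: 4–8–1–7–5 = 17 m.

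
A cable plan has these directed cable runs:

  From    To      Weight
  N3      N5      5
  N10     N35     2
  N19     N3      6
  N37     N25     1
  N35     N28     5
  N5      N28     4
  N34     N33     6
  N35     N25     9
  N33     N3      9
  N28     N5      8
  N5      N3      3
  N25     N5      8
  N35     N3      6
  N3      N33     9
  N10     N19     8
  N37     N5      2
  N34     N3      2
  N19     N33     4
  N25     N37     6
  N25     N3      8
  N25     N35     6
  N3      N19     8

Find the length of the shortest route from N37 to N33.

Running Dijkstra from N37:
N37: 0
N25: 1  (via N37)
N5: 2  (via N37)
N3: 5  (via N5)
N28: 6  (via N5)
N35: 7  (via N25)
N19: 13  (via N3)
N33: 14  (via N3)
Shortest route: N37 → N5 → N3 → N33 = 14.

14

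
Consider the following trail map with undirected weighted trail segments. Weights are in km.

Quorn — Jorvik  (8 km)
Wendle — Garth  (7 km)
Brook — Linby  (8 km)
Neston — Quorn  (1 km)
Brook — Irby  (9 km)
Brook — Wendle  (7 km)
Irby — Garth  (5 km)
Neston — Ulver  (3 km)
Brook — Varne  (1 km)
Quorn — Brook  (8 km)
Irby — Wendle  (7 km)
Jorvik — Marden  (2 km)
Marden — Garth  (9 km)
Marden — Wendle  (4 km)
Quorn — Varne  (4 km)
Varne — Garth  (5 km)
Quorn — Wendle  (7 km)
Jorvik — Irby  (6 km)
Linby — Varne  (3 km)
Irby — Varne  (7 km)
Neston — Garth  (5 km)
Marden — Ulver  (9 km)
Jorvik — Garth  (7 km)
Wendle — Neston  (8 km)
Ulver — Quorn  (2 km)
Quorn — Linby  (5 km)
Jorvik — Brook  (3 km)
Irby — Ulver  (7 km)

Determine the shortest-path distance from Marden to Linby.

Candidate routes:
Marden - Jorvik - Brook - Linby: 2+3+8 = 13
Marden - Jorvik - Brook - Varne - Linby: 2+3+1+3 = 9
Cheapest is Marden - Jorvik - Brook - Varne - Linby at 9 km.

9 km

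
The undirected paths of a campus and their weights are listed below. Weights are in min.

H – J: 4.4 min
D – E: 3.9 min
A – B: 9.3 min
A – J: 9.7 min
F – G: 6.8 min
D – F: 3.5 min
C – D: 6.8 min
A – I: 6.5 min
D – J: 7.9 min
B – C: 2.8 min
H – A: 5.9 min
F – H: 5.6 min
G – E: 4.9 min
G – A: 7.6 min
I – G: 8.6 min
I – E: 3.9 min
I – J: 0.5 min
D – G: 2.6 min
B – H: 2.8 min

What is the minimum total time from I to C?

Candidate routes:
I - E - D - C: 3.9+3.9+6.8 = 14.6
I - J - D - C: 0.5+7.9+6.8 = 15.2
I - J - H - B - C: 0.5+4.4+2.8+2.8 = 10.5
Cheapest is I - J - H - B - C at 10.5 min.

10.5 min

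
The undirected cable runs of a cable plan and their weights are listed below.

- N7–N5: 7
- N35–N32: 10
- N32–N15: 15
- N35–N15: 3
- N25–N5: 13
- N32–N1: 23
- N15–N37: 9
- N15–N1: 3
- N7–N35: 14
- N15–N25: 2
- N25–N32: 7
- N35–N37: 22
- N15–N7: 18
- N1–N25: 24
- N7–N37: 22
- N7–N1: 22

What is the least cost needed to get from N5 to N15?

Shortest distances from N5:
N5: 0
N7: 7  (via N5)
N25: 13  (via N5)
N15: 15  (via N25)
Shortest route: N5 → N25 → N15 = 15.

15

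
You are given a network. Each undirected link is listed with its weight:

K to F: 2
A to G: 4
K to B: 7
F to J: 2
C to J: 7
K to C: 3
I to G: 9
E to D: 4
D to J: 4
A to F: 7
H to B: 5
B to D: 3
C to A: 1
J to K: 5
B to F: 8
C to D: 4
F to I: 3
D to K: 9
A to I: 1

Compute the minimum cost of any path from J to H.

12

Running Dijkstra from J:
J: 0
F: 2  (via J)
D: 4  (via J)
K: 4  (via F)
I: 5  (via F)
A: 6  (via I)
B: 7  (via D)
C: 7  (via J)
E: 8  (via D)
G: 10  (via A)
H: 12  (via B)
Shortest route: J → D → B → H = 12.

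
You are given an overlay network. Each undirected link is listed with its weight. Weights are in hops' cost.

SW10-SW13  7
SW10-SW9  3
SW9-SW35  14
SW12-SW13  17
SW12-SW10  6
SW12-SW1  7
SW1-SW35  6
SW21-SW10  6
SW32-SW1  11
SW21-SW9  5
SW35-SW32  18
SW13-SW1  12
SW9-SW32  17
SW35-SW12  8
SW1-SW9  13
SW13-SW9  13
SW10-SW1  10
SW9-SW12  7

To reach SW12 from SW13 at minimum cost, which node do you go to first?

Enumerating some paths:
SW13 - SW12: 17 = 17
SW13 - SW1 - SW12: 12+7 = 19
SW13 - SW10 - SW9 - SW12: 7+3+7 = 17
SW13 - SW10 - SW12: 7+6 = 13
The minimum is 13 hops' cost via SW13 - SW10 - SW12.
So from SW13 the first move is to SW10.

SW10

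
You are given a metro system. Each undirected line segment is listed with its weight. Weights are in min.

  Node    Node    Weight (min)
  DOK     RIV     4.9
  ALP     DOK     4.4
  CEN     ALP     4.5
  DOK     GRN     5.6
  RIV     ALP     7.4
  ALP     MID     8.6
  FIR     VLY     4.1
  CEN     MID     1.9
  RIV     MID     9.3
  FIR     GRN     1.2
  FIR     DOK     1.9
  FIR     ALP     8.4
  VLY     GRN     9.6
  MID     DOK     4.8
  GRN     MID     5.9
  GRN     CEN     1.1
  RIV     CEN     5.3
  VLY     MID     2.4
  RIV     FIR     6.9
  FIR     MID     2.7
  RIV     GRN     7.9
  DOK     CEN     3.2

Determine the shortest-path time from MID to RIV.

Enumerating some paths:
MID - RIV: 9.3 = 9.3
MID - FIR - RIV: 2.7+6.9 = 9.6
MID - FIR - DOK - RIV: 2.7+1.9+4.9 = 9.5
MID - CEN - RIV: 1.9+5.3 = 7.2
Cheapest is MID - CEN - RIV at 7.2 min.

7.2 min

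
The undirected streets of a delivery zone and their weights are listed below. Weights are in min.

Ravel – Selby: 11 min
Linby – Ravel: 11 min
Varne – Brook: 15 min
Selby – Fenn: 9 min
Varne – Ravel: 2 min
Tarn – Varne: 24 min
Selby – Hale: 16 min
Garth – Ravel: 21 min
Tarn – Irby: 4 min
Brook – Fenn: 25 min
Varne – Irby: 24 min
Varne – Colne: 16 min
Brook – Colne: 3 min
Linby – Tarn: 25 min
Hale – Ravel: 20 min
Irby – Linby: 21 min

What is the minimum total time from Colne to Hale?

Compare a few routes:
Colne–Varne–Ravel–Selby–Hale: 16+2+11+16 = 45
Colne–Varne–Ravel–Hale: 16+2+20 = 38
Colne–Brook–Varne–Ravel–Hale: 3+15+2+20 = 40
Cheapest is Colne–Varne–Ravel–Hale at 38 min.

38 min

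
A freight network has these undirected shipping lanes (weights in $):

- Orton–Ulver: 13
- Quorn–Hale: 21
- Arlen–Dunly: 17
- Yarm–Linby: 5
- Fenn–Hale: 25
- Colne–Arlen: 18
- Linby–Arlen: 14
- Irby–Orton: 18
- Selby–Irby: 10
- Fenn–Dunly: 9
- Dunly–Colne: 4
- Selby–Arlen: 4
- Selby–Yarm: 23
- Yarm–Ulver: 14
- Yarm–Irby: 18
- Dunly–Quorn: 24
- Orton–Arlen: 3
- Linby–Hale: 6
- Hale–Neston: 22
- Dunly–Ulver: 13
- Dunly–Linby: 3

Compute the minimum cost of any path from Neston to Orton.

$45

Compare a few routes:
Neston - Hale - Linby - Arlen - Orton: 22+6+14+3 = 45
Neston - Hale - Linby - Dunly - Arlen - Orton: 22+6+3+17+3 = 51
Cheapest is Neston - Hale - Linby - Arlen - Orton at $45.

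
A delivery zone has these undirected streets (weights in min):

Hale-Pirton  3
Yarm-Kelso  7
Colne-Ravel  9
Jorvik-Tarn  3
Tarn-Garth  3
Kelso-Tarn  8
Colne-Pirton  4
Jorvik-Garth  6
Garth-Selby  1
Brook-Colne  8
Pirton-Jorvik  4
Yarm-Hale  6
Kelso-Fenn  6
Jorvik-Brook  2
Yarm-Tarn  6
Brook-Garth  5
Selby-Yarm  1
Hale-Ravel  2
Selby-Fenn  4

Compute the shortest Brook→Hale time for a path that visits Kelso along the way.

Best Brook to Kelso: Brook–Jorvik–Tarn–Kelso costing 13
Best Kelso to Hale: Kelso–Yarm–Hale costing 13
Total via Kelso: 13 + 13 = 26 min.

26 min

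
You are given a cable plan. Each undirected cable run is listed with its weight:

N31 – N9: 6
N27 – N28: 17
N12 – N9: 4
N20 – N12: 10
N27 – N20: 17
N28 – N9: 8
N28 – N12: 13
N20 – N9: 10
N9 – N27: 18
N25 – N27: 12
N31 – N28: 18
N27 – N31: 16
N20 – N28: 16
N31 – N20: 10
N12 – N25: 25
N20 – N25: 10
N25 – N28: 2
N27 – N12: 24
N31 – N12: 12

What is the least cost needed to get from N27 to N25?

Enumerating some paths:
N27 → N25: 12 = 12
N27 → N20 → N25: 17+10 = 27
N27 → N28 → N25: 17+2 = 19
The minimum is 12 via N27 → N25.

12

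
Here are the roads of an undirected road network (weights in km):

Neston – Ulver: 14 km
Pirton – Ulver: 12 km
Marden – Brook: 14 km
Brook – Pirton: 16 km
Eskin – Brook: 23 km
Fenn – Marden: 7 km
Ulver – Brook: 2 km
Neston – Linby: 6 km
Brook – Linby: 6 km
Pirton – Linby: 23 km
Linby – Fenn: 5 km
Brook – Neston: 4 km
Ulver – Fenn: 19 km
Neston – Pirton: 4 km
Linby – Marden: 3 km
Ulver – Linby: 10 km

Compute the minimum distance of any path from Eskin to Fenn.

Running Dijkstra from Eskin:
Eskin: 0
Brook: 23  (via Eskin)
Ulver: 25  (via Brook)
Neston: 27  (via Brook)
Linby: 29  (via Brook)
Pirton: 31  (via Neston)
Marden: 32  (via Linby)
Fenn: 34  (via Linby)
Shortest route: Eskin → Brook → Linby → Fenn = 34 km.

34 km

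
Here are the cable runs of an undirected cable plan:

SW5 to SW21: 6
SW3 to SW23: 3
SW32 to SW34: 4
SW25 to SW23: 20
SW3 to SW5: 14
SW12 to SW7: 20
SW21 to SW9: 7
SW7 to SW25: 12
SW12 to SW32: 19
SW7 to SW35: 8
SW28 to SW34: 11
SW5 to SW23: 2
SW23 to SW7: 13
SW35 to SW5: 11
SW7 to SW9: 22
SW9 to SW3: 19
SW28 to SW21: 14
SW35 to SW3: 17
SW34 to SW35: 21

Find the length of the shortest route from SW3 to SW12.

36

Running Dijkstra from SW3:
SW3: 0
SW23: 3  (via SW3)
SW5: 5  (via SW23)
SW21: 11  (via SW5)
SW7: 16  (via SW23)
SW35: 16  (via SW5)
SW9: 18  (via SW21)
SW25: 23  (via SW23)
SW28: 25  (via SW21)
SW34: 36  (via SW28)
SW12: 36  (via SW7)
Shortest route: SW3–SW23–SW7–SW12 = 36.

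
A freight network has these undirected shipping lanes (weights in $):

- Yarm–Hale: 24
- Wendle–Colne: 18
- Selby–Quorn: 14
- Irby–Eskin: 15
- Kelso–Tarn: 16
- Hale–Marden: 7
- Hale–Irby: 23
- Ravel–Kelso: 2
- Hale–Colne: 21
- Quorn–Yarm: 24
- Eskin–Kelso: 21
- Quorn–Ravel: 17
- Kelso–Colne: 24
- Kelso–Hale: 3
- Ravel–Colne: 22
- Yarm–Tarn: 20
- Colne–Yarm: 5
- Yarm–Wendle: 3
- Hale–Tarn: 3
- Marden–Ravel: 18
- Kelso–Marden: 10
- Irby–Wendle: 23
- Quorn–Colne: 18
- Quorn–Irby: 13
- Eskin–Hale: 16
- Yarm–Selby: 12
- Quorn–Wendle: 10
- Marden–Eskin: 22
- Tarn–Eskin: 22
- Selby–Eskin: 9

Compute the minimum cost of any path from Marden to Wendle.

$33

Enumerating some paths:
Marden → Hale → Colne → Yarm → Wendle: 7+21+5+3 = 36
Marden → Hale → Yarm → Wendle: 7+24+3 = 34
Marden → Kelso → Hale → Tarn → Yarm → Wendle: 10+3+3+20+3 = 39
Marden → Hale → Tarn → Yarm → Wendle: 7+3+20+3 = 33
Cheapest is Marden → Hale → Tarn → Yarm → Wendle at $33.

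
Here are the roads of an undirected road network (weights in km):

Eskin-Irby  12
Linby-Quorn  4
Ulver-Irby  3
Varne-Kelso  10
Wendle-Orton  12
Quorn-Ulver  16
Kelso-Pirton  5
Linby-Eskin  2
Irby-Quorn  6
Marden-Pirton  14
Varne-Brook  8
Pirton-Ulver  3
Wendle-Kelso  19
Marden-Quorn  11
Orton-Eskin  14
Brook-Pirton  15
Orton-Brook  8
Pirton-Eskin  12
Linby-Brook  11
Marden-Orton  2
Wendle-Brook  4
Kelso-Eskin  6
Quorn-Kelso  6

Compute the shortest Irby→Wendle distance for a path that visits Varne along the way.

Best Irby to Varne: Irby → Ulver → Pirton → Kelso → Varne costing 21
Shortest Varne→Wendle: Varne → Brook → Wendle = 12
Total via Varne: 21 + 12 = 33 km.

33 km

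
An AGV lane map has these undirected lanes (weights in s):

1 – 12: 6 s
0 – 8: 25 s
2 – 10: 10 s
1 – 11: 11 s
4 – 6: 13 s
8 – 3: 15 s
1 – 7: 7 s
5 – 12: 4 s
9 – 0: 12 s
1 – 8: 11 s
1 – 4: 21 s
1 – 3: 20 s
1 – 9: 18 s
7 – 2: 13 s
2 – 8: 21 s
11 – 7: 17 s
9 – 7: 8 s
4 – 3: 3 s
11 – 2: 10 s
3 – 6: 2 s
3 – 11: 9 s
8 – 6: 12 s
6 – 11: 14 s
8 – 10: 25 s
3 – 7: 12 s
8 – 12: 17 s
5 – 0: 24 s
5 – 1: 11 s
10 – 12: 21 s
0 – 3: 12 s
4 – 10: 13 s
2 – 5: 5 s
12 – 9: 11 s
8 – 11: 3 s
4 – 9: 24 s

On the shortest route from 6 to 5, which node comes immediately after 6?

3

Compare a few routes:
6–11–2–5: 14+10+5 = 29
6–3–11–2–5: 2+9+10+5 = 26
Cheapest is 6–3–11–2–5 at 26 s.
So from 6 the first move is to 3.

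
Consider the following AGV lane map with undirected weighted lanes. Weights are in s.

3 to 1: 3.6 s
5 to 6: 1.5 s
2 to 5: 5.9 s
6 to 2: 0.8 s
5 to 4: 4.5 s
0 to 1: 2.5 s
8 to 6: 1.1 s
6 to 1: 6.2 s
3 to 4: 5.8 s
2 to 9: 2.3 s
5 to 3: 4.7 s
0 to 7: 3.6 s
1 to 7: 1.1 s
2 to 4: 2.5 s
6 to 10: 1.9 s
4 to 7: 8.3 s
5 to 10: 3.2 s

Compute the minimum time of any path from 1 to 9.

9.3 s

Settle nodes by increasing distance from 1:
1: 0
7: 1.1  (via 1)
0: 2.5  (via 1)
3: 3.6  (via 1)
6: 6.2  (via 1)
2: 7  (via 6)
8: 7.3  (via 6)
5: 7.7  (via 6)
10: 8.1  (via 6)
9: 9.3  (via 2)
Shortest route: 1 → 6 → 2 → 9 = 9.3 s.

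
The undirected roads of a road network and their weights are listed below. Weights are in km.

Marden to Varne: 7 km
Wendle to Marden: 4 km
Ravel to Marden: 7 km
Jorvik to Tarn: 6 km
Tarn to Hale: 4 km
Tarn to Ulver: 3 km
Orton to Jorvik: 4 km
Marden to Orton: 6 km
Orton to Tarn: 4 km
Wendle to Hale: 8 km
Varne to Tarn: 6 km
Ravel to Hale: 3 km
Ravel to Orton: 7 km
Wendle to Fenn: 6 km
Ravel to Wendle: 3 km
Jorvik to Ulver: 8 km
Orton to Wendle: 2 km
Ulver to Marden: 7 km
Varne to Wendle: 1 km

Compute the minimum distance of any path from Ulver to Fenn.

15 km

Shortest distances from Ulver:
Ulver: 0
Tarn: 3  (via Ulver)
Orton: 7  (via Tarn)
Marden: 7  (via Ulver)
Hale: 7  (via Tarn)
Jorvik: 8  (via Ulver)
Wendle: 9  (via Orton)
Varne: 9  (via Tarn)
Ravel: 10  (via Hale)
Fenn: 15  (via Wendle)
Shortest route: Ulver–Tarn–Orton–Wendle–Fenn = 15 km.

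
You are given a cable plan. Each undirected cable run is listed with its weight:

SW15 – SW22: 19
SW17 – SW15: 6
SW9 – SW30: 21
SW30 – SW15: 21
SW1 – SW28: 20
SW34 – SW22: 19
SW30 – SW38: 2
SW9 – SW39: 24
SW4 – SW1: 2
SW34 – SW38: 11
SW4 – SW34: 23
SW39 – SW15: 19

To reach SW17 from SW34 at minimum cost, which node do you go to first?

SW38

Candidate routes:
SW34–SW22–SW15–SW17: 19+19+6 = 44
SW34–SW38–SW30–SW15–SW17: 11+2+21+6 = 40
Cheapest is SW34–SW38–SW30–SW15–SW17 at 40.
So from SW34 the first move is to SW38.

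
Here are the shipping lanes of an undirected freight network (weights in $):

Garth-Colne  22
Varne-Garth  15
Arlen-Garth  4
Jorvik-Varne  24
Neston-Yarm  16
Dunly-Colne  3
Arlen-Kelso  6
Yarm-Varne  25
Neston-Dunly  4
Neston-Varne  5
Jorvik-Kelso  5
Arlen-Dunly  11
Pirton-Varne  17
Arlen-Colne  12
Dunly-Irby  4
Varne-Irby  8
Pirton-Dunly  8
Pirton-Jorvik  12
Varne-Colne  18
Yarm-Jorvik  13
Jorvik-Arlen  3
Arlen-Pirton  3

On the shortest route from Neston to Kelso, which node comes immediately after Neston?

Dunly

Compare a few routes:
Neston–Dunly–Pirton–Arlen–Jorvik–Kelso: 4+8+3+3+5 = 23
Neston–Dunly–Arlen–Kelso: 4+11+6 = 21
Cheapest is Neston–Dunly–Arlen–Kelso at $21.
So from Neston the first move is to Dunly.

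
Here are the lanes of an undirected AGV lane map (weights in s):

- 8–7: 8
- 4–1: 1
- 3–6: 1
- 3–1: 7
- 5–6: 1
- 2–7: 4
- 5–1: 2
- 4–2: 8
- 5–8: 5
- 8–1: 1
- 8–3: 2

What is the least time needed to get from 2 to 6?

Compare a few routes:
2 → 4 → 1 → 5 → 6: 8+1+2+1 = 12
2 → 4 → 1 → 8 → 3 → 6: 8+1+1+2+1 = 13
Cheapest is 2 → 4 → 1 → 5 → 6 at 12 s.

12 s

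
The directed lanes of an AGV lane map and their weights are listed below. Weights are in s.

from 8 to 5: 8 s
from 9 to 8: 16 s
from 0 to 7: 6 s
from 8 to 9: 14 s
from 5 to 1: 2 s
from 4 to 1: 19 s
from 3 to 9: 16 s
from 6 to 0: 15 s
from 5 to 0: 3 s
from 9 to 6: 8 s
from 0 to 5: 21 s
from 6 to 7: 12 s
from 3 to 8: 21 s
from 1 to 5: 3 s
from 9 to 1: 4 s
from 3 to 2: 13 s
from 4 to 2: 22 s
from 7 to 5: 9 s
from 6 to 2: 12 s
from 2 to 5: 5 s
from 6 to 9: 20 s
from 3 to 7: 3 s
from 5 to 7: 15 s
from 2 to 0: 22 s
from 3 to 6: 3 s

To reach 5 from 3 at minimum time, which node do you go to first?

Compare a few routes:
3 - 2 - 5: 13+5 = 18
3 - 6 - 2 - 5: 3+12+5 = 20
3 - 7 - 5: 3+9 = 12
The minimum is 12 s via 3 - 7 - 5.
So from 3 the first move is to 7.

7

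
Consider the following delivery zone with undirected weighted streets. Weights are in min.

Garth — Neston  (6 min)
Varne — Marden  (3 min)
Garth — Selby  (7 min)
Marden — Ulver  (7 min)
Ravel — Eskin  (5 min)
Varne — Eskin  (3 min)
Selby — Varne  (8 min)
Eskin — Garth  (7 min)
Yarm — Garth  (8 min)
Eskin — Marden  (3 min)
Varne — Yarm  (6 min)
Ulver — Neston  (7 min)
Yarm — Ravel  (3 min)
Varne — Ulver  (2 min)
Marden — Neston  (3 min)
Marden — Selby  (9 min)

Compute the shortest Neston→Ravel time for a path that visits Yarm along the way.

Best Neston to Yarm: Neston → Marden → Varne → Yarm costing 12
Shortest Yarm→Ravel: Yarm → Ravel = 3
Total via Yarm: 12 + 3 = 15 min.

15 min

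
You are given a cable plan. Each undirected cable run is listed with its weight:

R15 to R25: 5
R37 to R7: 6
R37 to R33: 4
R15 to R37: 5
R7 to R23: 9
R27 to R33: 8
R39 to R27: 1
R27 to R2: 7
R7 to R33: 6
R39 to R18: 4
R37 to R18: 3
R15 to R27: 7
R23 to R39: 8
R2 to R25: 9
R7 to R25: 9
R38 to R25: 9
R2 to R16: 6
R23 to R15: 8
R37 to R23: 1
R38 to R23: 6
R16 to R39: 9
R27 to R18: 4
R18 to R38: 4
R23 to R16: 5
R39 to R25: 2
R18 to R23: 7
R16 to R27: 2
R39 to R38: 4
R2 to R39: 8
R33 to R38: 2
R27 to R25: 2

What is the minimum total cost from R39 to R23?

8

Shortest distances from R39:
R39: 0
R27: 1  (via R39)
R25: 2  (via R39)
R16: 3  (via R27)
R18: 4  (via R39)
R38: 4  (via R39)
R33: 6  (via R38)
R15: 7  (via R25)
R37: 7  (via R18)
R23: 8  (via R39)
Shortest route: R39 → R23 = 8.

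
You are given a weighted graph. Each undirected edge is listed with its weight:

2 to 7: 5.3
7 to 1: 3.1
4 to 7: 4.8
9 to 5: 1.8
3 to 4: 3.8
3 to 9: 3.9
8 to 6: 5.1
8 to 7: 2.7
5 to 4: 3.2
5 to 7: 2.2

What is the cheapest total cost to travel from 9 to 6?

11.8

Shortest distances from 9:
9: 0
5: 1.8  (via 9)
3: 3.9  (via 9)
7: 4  (via 5)
4: 5  (via 5)
8: 6.7  (via 7)
1: 7.1  (via 7)
2: 9.3  (via 7)
6: 11.8  (via 8)
Shortest route: 9–5–7–8–6 = 11.8.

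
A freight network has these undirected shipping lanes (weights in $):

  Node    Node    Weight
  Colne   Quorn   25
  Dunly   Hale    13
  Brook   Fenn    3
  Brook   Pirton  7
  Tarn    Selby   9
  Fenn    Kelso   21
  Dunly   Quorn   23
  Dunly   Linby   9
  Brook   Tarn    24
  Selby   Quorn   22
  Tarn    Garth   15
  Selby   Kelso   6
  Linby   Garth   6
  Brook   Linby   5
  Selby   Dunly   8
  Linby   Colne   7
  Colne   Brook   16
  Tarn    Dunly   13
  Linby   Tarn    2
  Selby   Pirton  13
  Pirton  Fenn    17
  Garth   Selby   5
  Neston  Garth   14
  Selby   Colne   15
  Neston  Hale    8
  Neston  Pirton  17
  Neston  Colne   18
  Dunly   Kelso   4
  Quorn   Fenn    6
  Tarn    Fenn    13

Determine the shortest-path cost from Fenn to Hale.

$30

Shortest distances from Fenn:
Fenn: 0
Brook: 3  (via Fenn)
Quorn: 6  (via Fenn)
Linby: 8  (via Brook)
Pirton: 10  (via Brook)
Tarn: 10  (via Linby)
Garth: 14  (via Linby)
Colne: 15  (via Linby)
Dunly: 17  (via Linby)
Selby: 19  (via Tarn)
Kelso: 21  (via Fenn)
Neston: 27  (via Pirton)
Hale: 30  (via Dunly)
Shortest route: Fenn–Brook–Linby–Dunly–Hale = $30.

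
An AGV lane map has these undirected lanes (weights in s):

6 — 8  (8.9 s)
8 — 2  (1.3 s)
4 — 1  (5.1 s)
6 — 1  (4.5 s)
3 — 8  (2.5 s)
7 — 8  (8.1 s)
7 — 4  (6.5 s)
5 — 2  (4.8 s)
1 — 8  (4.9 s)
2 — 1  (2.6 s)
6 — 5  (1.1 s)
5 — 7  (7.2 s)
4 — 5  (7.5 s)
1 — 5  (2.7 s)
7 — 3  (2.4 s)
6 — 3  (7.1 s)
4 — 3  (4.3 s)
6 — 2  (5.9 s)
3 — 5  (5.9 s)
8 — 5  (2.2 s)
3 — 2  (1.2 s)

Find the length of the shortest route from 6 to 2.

4.6 s

Shortest distances from 6:
6: 0
5: 1.1  (via 6)
8: 3.3  (via 5)
1: 3.8  (via 5)
2: 4.6  (via 8)
Shortest route: 6–5–8–2 = 4.6 s.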